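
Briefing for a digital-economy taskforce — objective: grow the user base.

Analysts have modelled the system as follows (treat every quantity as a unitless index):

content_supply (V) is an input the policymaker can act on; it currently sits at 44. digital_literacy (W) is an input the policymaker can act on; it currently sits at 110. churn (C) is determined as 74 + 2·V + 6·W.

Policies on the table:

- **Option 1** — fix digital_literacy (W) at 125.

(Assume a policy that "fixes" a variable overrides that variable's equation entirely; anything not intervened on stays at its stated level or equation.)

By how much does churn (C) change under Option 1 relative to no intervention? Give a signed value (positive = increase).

Baseline:
  V = 44
  W = 110
  C = 74 + 2·44 + 6·110 = 822
Option 1 (W := 125):
  V = 44
  W = 125
  C = 74 + 2·44 + 6·125 = 912
Change in C: 912 − 822 = 90

90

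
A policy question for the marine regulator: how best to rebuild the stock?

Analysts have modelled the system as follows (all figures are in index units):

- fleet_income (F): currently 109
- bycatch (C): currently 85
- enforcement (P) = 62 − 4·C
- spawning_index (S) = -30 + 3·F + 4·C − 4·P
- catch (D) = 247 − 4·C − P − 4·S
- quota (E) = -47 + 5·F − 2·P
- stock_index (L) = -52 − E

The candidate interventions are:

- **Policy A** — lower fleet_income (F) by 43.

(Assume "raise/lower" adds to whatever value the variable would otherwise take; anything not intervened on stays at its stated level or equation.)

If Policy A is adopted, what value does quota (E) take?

Policy A (F − 43):
  F = 109 − 43 = 66
  C = 85
  P = 62 − 4·85 = -278
  E = -47 + 5·66 − 2·(-278) = 839

839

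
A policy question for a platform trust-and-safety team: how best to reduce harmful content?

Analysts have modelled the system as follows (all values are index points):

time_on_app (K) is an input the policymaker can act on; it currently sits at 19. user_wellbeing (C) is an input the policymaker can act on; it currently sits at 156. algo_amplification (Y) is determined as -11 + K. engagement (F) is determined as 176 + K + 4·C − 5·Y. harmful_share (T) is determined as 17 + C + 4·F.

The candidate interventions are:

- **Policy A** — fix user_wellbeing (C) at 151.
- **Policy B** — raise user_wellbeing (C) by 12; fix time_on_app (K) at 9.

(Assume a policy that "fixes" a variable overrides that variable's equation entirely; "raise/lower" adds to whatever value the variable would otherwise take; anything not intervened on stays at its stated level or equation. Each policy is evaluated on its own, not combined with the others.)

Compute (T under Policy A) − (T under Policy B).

Policy A (C := 151):
  K = 19
  C = 151
  Y = -11 + 19 = 8
  F = 176 + 19 + 4·151 − 5·8 = 759
  T = 17 + 151 + 4·759 = 3204
Policy B (C + 12, K := 9):
  K = 9
  C = 156 + 12 = 168
  Y = -11 + 9 = -2
  F = 176 + 9 + 4·168 − 5·(-2) = 867
  T = 17 + 168 + 4·867 = 3653
T: 3204 − 3653 = -449

-449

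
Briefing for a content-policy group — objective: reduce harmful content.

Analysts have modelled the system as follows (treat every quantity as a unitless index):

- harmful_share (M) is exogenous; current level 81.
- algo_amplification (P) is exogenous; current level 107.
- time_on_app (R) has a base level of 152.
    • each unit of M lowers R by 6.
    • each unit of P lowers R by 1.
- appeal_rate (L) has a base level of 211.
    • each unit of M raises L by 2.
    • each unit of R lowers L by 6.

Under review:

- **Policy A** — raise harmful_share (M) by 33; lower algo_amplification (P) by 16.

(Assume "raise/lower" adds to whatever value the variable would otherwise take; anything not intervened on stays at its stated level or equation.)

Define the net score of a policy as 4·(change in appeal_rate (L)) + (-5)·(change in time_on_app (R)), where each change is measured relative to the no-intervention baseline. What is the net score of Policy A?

5542

Baseline:
  M = 81
  P = 107
  R = 152 − 6·81 − 107 = -441
  L = 211 + 2·81 − 6·(-441) = 3019
Policy A (M + 33, P − 16):
  M = 81 + 33 = 114
  P = 107 − 16 = 91
  R = 152 − 6·114 − 91 = -623
  L = 211 + 2·114 − 6·(-623) = 4177
ΔL = 4177 − 3019 = 1158; ΔR = -623 − (-441) = -182
Score = 4·1158 + (-5)·(-182) = 5542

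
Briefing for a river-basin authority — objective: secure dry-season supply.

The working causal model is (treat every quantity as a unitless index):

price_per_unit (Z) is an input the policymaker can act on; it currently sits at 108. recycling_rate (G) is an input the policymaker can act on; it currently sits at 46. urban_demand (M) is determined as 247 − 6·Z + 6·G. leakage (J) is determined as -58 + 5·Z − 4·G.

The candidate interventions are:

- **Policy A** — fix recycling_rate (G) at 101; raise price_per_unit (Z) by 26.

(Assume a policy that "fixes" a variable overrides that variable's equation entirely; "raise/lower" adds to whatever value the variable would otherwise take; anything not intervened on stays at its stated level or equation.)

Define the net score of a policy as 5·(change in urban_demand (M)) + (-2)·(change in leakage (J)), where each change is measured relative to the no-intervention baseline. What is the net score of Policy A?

1050

Baseline:
  Z = 108
  G = 46
  M = 247 − 6·108 + 6·46 = -125
  J = -58 + 5·108 − 4·46 = 298
Policy A (G := 101, Z + 26):
  Z = 108 + 26 = 134
  G = 101
  M = 247 − 6·134 + 6·101 = 49
  J = -58 + 5·134 − 4·101 = 208
ΔM = 49 − (-125) = 174; ΔJ = 208 − 298 = -90
Score = 5·174 + (-2)·(-90) = 1050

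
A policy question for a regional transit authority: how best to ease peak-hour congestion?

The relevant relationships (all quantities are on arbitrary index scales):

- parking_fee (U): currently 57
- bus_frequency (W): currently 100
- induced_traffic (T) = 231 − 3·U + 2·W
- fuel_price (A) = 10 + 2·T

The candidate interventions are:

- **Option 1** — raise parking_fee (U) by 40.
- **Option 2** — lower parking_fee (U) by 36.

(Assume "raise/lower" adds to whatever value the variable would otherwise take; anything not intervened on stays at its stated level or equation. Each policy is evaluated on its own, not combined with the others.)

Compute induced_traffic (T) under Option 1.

140

Option 1 (U + 40):
  U = 57 + 40 = 97
  W = 100
  T = 231 − 3·97 + 2·100 = 140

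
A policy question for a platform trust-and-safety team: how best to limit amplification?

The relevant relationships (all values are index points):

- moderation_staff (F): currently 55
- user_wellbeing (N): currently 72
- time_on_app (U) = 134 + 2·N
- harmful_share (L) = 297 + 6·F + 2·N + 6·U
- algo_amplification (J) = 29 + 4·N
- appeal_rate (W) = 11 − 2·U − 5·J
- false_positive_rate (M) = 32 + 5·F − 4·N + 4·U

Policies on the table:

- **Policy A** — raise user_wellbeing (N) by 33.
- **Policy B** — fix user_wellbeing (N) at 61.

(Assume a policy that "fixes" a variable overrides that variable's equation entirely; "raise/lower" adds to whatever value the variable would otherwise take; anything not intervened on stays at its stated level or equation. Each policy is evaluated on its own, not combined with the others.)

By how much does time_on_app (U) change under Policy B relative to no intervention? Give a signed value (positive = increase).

-22

Baseline:
  N = 72
  U = 134 + 2·72 = 278
Policy B (N := 61):
  N = 61
  U = 134 + 2·61 = 256
Change in U: 256 − 278 = -22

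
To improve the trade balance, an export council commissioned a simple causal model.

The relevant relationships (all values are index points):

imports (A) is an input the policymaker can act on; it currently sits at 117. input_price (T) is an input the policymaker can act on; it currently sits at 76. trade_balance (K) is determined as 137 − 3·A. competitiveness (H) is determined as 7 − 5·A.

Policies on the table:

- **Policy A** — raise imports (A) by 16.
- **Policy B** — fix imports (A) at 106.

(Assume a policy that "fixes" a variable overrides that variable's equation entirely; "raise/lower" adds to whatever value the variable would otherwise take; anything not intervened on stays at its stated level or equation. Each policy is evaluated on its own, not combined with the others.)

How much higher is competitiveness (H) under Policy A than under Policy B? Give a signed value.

-135

Policy A (A + 16):
  A = 117 + 16 = 133
  H = 7 − 5·133 = -658
Policy B (A := 106):
  A = 106
  H = 7 − 5·106 = -523
H: -658 − (-523) = -135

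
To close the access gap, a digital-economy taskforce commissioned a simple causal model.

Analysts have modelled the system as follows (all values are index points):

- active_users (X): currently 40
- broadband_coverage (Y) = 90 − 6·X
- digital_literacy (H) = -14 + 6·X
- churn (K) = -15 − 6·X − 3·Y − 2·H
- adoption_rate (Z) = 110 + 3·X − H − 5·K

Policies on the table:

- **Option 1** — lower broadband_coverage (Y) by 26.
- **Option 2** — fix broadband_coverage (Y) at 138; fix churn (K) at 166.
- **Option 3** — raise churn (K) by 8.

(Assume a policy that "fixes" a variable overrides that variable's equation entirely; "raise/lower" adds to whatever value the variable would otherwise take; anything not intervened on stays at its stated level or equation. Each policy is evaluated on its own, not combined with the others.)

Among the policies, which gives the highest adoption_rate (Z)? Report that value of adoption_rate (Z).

Option 1 (Y − 26):
  X = 40
  Y = 90 − 6·40 (−26 from intervention) = -176
  H = -14 + 6·40 = 226
  K = -15 − 6·40 − 3·(-176) − 2·226 = -179
  Z = 110 + 3·40 − 226 − 5·(-179) = 899
Option 2 (Y := 138, K := 166):
  X = 40
  Y = 138
  H = -14 + 6·40 = 226
  K = 166
  Z = 110 + 3·40 − 226 − 5·166 = -826
Option 3 (K + 8):
  X = 40
  Y = 90 − 6·40 = -150
  H = -14 + 6·40 = 226
  K = -15 − 6·40 − 3·(-150) − 2·226 (+8 from intervention) = -249
  Z = 110 + 3·40 − 226 − 5·(-249) = 1249
Comparing — Option 1: Z=899, Option 2: Z=-826, Option 3: Z=1249. Highest is 1249 (Option 3).

1249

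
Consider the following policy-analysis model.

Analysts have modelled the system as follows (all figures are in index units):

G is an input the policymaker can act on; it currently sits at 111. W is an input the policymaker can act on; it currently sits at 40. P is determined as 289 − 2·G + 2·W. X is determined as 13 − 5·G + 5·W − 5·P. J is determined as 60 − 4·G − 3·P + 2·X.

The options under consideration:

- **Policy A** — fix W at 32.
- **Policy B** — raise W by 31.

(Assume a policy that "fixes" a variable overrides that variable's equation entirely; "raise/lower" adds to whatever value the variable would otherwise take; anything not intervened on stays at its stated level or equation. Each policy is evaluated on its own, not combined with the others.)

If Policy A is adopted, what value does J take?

-2851

Policy A (W := 32):
  G = 111
  W = 32
  P = 289 − 2·111 + 2·32 = 131
  X = 13 − 5·111 + 5·32 − 5·131 = -1037
  J = 60 − 4·111 − 3·131 + 2·(-1037) = -2851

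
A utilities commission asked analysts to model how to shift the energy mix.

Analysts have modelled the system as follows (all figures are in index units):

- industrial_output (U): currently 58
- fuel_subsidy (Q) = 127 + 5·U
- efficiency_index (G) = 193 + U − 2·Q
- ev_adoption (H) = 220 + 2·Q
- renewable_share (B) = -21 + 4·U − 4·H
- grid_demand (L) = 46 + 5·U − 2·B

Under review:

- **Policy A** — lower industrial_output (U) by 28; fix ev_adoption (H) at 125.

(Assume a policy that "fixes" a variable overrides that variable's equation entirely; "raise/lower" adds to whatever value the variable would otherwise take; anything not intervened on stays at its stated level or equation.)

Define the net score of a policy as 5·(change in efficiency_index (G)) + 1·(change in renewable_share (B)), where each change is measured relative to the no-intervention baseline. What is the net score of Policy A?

4864

Baseline:
  U = 58
  Q = 127 + 5·58 = 417
  G = 193 + 58 − 2·417 = -583
  H = 220 + 2·417 = 1054
  B = -21 + 4·58 − 4·1054 = -4005
Policy A (U − 28, H := 125):
  U = 58 − 28 = 30
  Q = 127 + 5·30 = 277
  G = 193 + 30 − 2·277 = -331
  H = 125
  B = -21 + 4·30 − 4·125 = -401
ΔG = -331 − (-583) = 252; ΔB = -401 − (-4005) = 3604
Score = 5·252 + 1·3604 = 4864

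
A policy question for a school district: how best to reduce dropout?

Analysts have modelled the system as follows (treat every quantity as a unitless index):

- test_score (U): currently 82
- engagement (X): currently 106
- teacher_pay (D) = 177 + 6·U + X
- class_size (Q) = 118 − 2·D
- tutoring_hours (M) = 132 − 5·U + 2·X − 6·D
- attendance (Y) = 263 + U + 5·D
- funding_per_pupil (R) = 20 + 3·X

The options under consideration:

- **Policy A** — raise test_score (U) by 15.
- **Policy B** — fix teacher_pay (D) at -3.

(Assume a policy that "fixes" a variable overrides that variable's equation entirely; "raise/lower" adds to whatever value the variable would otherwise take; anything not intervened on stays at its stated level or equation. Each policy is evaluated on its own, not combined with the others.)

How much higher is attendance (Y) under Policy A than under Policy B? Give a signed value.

Policy A (U + 15):
  U = 82 + 15 = 97
  X = 106
  D = 177 + 6·97 + 106 = 865
  Y = 263 + 97 + 5·865 = 4685
Policy B (D := -3):
  U = 82
  X = 106
  D = -3
  Y = 263 + 82 + 5·(-3) = 330
Y: 4685 − 330 = 4355

4355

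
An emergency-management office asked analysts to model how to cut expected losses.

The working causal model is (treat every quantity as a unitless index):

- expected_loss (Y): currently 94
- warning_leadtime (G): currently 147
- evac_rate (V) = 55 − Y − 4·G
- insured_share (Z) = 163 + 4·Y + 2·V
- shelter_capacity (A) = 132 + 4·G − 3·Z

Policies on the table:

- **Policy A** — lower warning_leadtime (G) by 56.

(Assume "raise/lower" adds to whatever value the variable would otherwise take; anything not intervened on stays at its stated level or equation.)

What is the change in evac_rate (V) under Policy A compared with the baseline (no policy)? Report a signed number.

224

Baseline:
  Y = 94
  G = 147
  V = 55 − 94 − 4·147 = -627
Policy A (G − 56):
  Y = 94
  G = 147 − 56 = 91
  V = 55 − 94 − 4·91 = -403
Change in V: -403 − (-627) = 224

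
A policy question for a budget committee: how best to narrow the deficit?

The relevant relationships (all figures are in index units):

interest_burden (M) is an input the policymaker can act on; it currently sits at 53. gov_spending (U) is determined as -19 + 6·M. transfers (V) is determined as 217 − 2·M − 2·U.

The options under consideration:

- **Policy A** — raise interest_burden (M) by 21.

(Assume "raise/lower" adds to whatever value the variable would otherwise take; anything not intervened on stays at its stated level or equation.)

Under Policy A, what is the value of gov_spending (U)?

Policy A (M + 21):
  M = 53 + 21 = 74
  U = -19 + 6·74 = 425

425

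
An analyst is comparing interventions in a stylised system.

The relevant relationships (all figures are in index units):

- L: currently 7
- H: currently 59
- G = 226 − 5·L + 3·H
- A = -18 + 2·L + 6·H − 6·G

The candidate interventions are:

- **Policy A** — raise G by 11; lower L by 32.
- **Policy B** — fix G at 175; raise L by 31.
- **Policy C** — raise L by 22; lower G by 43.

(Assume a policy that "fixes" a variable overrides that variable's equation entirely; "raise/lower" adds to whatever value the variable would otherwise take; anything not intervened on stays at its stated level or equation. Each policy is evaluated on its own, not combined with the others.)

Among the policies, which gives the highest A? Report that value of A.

Policy A (G + 11, L − 32):
  L = 7 − 32 = -25
  H = 59
  G = 226 − 5·(-25) + 3·59 (+11 from intervention) = 539
  A = -18 + 2·(-25) + 6·59 − 6·539 = -2948
Policy B (G := 175, L + 31):
  L = 7 + 31 = 38
  H = 59
  G = 175
  A = -18 + 2·38 + 6·59 − 6·175 = -638
Policy C (L + 22, G − 43):
  L = 7 + 22 = 29
  H = 59
  G = 226 − 5·29 + 3·59 (−43 from intervention) = 215
  A = -18 + 2·29 + 6·59 − 6·215 = -896
Comparing — Policy A: A=-2948, Policy B: A=-638, Policy C: A=-896. Highest is -638 (Policy B).

-638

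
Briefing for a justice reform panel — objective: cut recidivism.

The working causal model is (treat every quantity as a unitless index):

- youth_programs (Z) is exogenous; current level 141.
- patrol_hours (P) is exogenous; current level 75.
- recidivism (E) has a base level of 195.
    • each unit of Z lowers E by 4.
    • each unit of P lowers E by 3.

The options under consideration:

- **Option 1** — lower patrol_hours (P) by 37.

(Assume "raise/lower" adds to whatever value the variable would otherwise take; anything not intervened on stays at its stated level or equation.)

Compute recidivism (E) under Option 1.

Option 1 (P − 37):
  Z = 141
  P = 75 − 37 = 38
  E = 195 − 4·141 − 3·38 = -483

-483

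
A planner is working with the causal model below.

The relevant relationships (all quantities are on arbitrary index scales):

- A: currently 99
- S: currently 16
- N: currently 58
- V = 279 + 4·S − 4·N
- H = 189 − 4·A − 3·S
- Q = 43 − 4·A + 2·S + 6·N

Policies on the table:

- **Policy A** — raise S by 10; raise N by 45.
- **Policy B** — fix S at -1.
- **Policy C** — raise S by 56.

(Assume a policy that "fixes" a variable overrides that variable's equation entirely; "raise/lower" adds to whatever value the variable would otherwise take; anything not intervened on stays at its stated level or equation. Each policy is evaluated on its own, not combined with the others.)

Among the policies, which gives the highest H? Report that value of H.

Policy A (S + 10, N + 45):
  A = 99
  S = 16 + 10 = 26
  H = 189 − 4·99 − 3·26 = -285
Policy B (S := -1):
  A = 99
  S = -1
  H = 189 − 4·99 − 3·(-1) = -204
Policy C (S + 56):
  A = 99
  S = 16 + 56 = 72
  H = 189 − 4·99 − 3·72 = -423
Comparing — Policy A: H=-285, Policy B: H=-204, Policy C: H=-423. Highest is -204 (Policy B).

-204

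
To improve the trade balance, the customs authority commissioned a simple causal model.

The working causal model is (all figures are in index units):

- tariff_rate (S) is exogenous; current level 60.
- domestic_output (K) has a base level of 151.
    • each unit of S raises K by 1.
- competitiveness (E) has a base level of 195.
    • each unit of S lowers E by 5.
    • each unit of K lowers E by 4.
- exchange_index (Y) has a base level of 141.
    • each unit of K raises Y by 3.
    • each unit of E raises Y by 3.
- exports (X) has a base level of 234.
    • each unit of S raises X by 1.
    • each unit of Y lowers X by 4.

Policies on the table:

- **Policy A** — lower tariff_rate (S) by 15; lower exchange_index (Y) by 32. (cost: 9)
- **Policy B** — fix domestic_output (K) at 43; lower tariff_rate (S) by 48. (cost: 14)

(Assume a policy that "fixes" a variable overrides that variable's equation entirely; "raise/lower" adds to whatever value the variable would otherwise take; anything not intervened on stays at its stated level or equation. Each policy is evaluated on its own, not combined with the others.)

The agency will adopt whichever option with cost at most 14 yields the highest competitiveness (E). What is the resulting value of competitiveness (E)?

-37

Policy A (S − 15, Y − 32):
  S = 60 − 15 = 45
  K = 151 + 45 = 196
  E = 195 − 5·45 − 4·196 = -814
Policy B (K := 43, S − 48):
  S = 60 − 48 = 12
  K = 43
  E = 195 − 5·12 − 4·43 = -37
Comparing — Policy A: E=-814, Policy B: E=-37. Highest is -37 (Policy B).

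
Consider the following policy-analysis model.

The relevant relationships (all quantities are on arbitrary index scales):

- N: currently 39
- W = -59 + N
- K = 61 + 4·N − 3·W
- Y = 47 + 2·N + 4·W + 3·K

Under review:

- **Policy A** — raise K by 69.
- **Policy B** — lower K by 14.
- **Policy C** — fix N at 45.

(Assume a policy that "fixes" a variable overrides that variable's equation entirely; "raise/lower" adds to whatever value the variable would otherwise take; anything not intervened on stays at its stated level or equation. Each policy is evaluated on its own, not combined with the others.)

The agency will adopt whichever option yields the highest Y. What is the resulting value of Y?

1083

Policy A (K + 69):
  N = 39
  W = -59 + 39 = -20
  K = 61 + 4·39 − 3·(-20) (+69 from intervention) = 346
  Y = 47 + 2·39 + 4·(-20) + 3·346 = 1083
Policy B (K − 14):
  N = 39
  W = -59 + 39 = -20
  K = 61 + 4·39 − 3·(-20) (−14 from intervention) = 263
  Y = 47 + 2·39 + 4·(-20) + 3·263 = 834
Policy C (N := 45):
  N = 45
  W = -59 + 45 = -14
  K = 61 + 4·45 − 3·(-14) = 283
  Y = 47 + 2·45 + 4·(-14) + 3·283 = 930
Comparing — Policy A: Y=1083, Policy B: Y=834, Policy C: Y=930. Highest is 1083 (Policy A).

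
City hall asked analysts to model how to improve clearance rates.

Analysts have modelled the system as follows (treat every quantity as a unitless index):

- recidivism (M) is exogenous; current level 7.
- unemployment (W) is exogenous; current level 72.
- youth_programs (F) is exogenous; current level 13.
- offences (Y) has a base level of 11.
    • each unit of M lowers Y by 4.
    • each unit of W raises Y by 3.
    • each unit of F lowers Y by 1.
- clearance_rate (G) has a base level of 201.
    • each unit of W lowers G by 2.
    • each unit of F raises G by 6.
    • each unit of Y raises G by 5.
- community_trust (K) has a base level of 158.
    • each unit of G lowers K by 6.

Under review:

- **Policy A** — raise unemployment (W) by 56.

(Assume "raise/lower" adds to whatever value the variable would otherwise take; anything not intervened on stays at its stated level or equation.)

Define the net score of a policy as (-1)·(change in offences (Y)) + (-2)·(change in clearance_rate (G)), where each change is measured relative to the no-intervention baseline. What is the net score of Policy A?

-1624

Baseline:
  M = 7
  W = 72
  F = 13
  Y = 11 − 4·7 + 3·72 − 13 = 186
  G = 201 − 2·72 + 6·13 + 5·186 = 1065
Policy A (W + 56):
  M = 7
  W = 72 + 56 = 128
  F = 13
  Y = 11 − 4·7 + 3·128 − 13 = 354
  G = 201 − 2·128 + 6·13 + 5·354 = 1793
ΔY = 354 − 186 = 168; ΔG = 1793 − 1065 = 728
Score = (-1)·168 + (-2)·728 = -1624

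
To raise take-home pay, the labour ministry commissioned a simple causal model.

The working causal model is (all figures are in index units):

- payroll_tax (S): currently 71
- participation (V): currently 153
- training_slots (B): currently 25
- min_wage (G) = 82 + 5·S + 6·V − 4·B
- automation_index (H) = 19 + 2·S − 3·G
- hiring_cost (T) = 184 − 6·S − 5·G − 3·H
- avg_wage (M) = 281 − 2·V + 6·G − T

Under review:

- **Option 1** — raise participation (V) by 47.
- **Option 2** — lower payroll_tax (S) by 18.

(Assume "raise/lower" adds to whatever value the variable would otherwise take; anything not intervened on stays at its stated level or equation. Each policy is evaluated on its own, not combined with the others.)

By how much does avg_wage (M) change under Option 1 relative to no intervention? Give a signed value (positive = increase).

Baseline:
  S = 71
  V = 153
  B = 25
  G = 82 + 5·71 + 6·153 − 4·25 = 1255
  H = 19 + 2·71 − 3·1255 = -3604
  T = 184 − 6·71 − 5·1255 − 3·(-3604) = 4295
  M = 281 − 2·153 + 6·1255 − 4295 = 3210
Option 1 (V + 47):
  S = 71
  V = 153 + 47 = 200
  B = 25
  G = 82 + 5·71 + 6·200 − 4·25 = 1537
  H = 19 + 2·71 − 3·1537 = -4450
  T = 184 − 6·71 − 5·1537 − 3·(-4450) = 5423
  M = 281 − 2·200 + 6·1537 − 5423 = 3680
Change in M: 3680 − 3210 = 470

470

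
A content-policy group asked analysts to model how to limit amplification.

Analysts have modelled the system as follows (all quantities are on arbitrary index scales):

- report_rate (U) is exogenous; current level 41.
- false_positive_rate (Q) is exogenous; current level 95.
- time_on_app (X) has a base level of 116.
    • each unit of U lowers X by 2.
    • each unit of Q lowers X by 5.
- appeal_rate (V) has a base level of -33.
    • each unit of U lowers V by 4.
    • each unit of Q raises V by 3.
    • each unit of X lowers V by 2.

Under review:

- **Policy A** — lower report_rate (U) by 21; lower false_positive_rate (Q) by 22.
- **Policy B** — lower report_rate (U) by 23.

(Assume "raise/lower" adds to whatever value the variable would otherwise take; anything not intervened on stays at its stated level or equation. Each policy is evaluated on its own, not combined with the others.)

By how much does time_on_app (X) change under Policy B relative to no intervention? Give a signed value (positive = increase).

Baseline:
  U = 41
  Q = 95
  X = 116 − 2·41 − 5·95 = -441
Policy B (U − 23):
  U = 41 − 23 = 18
  Q = 95
  X = 116 − 2·18 − 5·95 = -395
Change in X: -395 − (-441) = 46

46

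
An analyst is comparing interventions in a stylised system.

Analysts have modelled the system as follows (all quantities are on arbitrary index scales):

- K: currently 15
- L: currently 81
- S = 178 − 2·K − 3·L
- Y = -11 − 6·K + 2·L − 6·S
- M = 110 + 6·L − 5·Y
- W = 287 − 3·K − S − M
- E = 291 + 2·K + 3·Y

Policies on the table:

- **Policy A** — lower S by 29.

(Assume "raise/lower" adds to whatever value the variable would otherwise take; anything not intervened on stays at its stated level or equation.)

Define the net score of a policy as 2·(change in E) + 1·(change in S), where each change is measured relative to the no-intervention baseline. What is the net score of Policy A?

Baseline:
  K = 15
  L = 81
  S = 178 − 2·15 − 3·81 = -95
  Y = -11 − 6·15 + 2·81 − 6·(-95) = 631
  E = 291 + 2·15 + 3·631 = 2214
Policy A (S − 29):
  K = 15
  L = 81
  S = 178 − 2·15 − 3·81 (−29 from intervention) = -124
  Y = -11 − 6·15 + 2·81 − 6·(-124) = 805
  E = 291 + 2·15 + 3·805 = 2736
ΔE = 2736 − 2214 = 522; ΔS = -124 − (-95) = -29
Score = 2·522 + 1·(-29) = 1015

1015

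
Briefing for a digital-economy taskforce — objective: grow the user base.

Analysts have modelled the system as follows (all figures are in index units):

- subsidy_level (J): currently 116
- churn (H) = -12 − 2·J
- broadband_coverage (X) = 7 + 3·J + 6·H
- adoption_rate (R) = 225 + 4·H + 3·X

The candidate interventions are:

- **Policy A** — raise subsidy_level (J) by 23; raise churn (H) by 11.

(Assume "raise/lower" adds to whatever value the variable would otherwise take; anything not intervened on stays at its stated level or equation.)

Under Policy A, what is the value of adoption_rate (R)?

-4641

Policy A (J + 23, H + 11):
  J = 116 + 23 = 139
  H = -12 − 2·139 (+11 from intervention) = -279
  X = 7 + 3·139 + 6·(-279) = -1250
  R = 225 + 4·(-279) + 3·(-1250) = -4641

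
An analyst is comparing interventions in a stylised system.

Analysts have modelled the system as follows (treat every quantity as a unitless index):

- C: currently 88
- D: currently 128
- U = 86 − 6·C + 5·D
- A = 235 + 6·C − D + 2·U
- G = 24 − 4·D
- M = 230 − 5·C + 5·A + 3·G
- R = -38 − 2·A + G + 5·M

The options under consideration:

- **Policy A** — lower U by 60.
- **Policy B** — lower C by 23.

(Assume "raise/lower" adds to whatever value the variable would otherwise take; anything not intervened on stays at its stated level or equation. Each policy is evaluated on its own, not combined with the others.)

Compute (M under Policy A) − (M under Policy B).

Policy A (U − 60):
  C = 88
  D = 128
  U = 86 − 6·88 + 5·128 (−60 from intervention) = 138
  A = 235 + 6·88 − 128 + 2·138 = 911
  G = 24 − 4·128 = -488
  M = 230 − 5·88 + 5·911 + 3·(-488) = 2881
Policy B (C − 23):
  C = 88 − 23 = 65
  D = 128
  U = 86 − 6·65 + 5·128 = 336
  A = 235 + 6·65 − 128 + 2·336 = 1169
  G = 24 − 4·128 = -488
  M = 230 − 5·65 + 5·1169 + 3·(-488) = 4286
M: 2881 − 4286 = -1405

-1405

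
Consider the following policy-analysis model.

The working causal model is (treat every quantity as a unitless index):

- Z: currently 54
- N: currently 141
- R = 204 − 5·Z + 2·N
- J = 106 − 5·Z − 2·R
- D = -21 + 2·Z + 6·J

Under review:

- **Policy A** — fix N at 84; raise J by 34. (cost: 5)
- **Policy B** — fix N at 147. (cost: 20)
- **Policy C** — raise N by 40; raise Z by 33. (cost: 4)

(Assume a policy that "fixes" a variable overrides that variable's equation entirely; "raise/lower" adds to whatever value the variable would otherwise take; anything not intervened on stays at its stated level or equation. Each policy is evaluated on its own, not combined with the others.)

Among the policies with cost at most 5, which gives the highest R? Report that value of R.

131

Policy A (N := 84, J + 34):
  Z = 54
  N = 84
  R = 204 − 5·54 + 2·84 = 102
Policy C (N + 40, Z + 33):
  Z = 54 + 33 = 87
  N = 141 + 40 = 181
  R = 204 − 5·87 + 2·181 = 131
Comparing — Policy A: R=102, Policy C: R=131. Highest is 131 (Policy C).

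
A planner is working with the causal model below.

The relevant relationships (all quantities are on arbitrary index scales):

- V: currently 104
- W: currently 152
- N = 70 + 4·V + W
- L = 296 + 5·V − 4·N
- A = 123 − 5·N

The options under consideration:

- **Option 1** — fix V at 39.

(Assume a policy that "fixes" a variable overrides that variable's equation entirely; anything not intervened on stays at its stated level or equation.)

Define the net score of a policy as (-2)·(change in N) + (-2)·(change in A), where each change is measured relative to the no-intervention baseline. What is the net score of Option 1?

-2080

Baseline:
  V = 104
  W = 152
  N = 70 + 4·104 + 152 = 638
  A = 123 − 5·638 = -3067
Option 1 (V := 39):
  V = 39
  W = 152
  N = 70 + 4·39 + 152 = 378
  A = 123 − 5·378 = -1767
ΔN = 378 − 638 = -260; ΔA = -1767 − (-3067) = 1300
Score = (-2)·(-260) + (-2)·1300 = -2080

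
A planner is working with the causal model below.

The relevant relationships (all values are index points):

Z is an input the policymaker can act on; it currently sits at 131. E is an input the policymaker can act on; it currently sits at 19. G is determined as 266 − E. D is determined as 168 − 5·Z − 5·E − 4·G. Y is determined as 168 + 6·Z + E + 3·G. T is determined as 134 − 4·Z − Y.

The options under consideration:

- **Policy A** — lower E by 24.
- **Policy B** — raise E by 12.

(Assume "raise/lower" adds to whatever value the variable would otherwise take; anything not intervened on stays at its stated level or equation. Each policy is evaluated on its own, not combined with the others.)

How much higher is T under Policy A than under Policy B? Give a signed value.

Policy A (E − 24):
  Z = 131
  E = 19 − 24 = -5
  G = 266 − (-5) = 271
  Y = 168 + 6·131 + (-5) + 3·271 = 1762
  T = 134 − 4·131 − 1762 = -2152
Policy B (E + 12):
  Z = 131
  E = 19 + 12 = 31
  G = 266 − 31 = 235
  Y = 168 + 6·131 + 31 + 3·235 = 1690
  T = 134 − 4·131 − 1690 = -2080
T: -2152 − (-2080) = -72

-72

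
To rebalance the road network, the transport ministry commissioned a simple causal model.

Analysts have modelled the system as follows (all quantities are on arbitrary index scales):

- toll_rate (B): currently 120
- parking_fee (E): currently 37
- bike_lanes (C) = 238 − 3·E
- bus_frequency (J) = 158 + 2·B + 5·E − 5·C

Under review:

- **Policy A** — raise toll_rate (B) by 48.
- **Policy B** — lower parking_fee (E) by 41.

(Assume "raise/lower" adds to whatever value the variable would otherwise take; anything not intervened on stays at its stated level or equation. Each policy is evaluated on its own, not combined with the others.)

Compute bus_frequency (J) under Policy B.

Policy B (E − 41):
  B = 120
  E = 37 − 41 = -4
  C = 238 − 3·(-4) = 250
  J = 158 + 2·120 + 5·(-4) − 5·250 = -872

-872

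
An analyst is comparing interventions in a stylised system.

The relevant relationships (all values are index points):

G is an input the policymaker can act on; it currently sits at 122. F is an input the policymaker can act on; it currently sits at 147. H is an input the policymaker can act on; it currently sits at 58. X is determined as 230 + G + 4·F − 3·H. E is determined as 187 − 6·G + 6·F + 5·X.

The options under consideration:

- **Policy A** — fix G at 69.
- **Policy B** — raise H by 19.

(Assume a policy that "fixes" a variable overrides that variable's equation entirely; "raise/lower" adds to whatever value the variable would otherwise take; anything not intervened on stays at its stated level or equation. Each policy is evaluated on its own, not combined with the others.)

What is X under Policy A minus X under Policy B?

4

Policy A (G := 69):
  G = 69
  F = 147
  H = 58
  X = 230 + 69 + 4·147 − 3·58 = 713
Policy B (H + 19):
  G = 122
  F = 147
  H = 58 + 19 = 77
  X = 230 + 122 + 4·147 − 3·77 = 709
X: 713 − 709 = 4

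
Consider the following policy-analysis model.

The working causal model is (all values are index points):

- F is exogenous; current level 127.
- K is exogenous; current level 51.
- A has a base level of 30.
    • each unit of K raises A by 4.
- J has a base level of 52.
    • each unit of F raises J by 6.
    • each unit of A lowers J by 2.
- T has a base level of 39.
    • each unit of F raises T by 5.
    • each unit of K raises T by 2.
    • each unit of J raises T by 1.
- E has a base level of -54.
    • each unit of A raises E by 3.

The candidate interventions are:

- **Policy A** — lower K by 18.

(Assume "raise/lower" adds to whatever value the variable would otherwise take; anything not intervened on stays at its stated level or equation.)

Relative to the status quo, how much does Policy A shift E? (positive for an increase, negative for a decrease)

-216

Baseline:
  K = 51
  A = 30 + 4·51 = 234
  E = -54 + 3·234 = 648
Policy A (K − 18):
  K = 51 − 18 = 33
  A = 30 + 4·33 = 162
  E = -54 + 3·162 = 432
Change in E: 432 − 648 = -216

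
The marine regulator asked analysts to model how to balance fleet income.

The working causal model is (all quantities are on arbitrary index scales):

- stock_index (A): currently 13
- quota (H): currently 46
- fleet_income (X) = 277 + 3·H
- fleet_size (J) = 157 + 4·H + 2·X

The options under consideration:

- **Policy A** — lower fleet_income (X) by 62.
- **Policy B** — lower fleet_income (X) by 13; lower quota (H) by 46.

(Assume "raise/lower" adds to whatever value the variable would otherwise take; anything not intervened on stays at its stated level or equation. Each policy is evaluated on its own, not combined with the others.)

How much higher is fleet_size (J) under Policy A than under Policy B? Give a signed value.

362

Policy A (X − 62):
  H = 46
  X = 277 + 3·46 (−62 from intervention) = 353
  J = 157 + 4·46 + 2·353 = 1047
Policy B (X − 13, H − 46):
  H = 46 − 46 = 0
  X = 277 + 3·0 (−13 from intervention) = 264
  J = 157 + 4·0 + 2·264 = 685
J: 1047 − 685 = 362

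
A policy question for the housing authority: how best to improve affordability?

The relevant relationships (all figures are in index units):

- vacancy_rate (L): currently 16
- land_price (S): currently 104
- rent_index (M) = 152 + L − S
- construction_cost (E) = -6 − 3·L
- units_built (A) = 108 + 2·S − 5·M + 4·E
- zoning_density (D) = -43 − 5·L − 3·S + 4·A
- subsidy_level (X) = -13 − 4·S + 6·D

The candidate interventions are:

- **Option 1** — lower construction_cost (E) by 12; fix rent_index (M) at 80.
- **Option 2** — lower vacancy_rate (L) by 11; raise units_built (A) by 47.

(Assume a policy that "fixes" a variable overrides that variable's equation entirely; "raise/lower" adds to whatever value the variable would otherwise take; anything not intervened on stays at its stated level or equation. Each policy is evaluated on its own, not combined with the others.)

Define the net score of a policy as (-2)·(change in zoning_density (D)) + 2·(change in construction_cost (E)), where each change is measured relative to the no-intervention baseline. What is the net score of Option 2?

Baseline:
  L = 16
  S = 104
  M = 152 + 16 − 104 = 64
  E = -6 − 3·16 = -54
  A = 108 + 2·104 − 5·64 + 4·(-54) = -220
  D = -43 − 5·16 − 3·104 + 4·(-220) = -1315
Option 2 (L − 11, A + 47):
  L = 16 − 11 = 5
  S = 104
  M = 152 + 5 − 104 = 53
  E = -6 − 3·5 = -21
  A = 108 + 2·104 − 5·53 + 4·(-21) (+47 from intervention) = 14
  D = -43 − 5·5 − 3·104 + 4·14 = -324
ΔD = -324 − (-1315) = 991; ΔE = -21 − (-54) = 33
Score = (-2)·991 + 2·33 = -1916

-1916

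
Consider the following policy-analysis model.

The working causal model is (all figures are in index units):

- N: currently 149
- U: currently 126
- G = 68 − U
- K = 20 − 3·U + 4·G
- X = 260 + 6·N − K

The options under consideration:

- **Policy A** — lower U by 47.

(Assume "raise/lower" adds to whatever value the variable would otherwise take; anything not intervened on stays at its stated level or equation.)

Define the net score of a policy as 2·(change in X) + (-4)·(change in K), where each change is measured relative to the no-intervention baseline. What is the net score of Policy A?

-1974

Baseline:
  N = 149
  U = 126
  G = 68 − 126 = -58
  K = 20 − 3·126 + 4·(-58) = -590
  X = 260 + 6·149 − (-590) = 1744
Policy A (U − 47):
  N = 149
  U = 126 − 47 = 79
  G = 68 − 79 = -11
  K = 20 − 3·79 + 4·(-11) = -261
  X = 260 + 6·149 − (-261) = 1415
ΔX = 1415 − 1744 = -329; ΔK = -261 − (-590) = 329
Score = 2·(-329) + (-4)·329 = -1974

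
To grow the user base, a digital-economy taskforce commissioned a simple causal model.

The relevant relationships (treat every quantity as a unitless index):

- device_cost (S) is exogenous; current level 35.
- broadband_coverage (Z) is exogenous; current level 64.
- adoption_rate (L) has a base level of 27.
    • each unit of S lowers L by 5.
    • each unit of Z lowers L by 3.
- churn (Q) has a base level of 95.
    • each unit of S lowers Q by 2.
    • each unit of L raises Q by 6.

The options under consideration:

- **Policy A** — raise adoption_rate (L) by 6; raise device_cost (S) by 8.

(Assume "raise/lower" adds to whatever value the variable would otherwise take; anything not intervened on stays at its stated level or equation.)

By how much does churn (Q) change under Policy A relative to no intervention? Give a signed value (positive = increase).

-220

Baseline:
  S = 35
  Z = 64
  L = 27 − 5·35 − 3·64 = -340
  Q = 95 − 2·35 + 6·(-340) = -2015
Policy A (L + 6, S + 8):
  S = 35 + 8 = 43
  Z = 64
  L = 27 − 5·43 − 3·64 (+6 from intervention) = -374
  Q = 95 − 2·43 + 6·(-374) = -2235
Change in Q: -2235 − (-2015) = -220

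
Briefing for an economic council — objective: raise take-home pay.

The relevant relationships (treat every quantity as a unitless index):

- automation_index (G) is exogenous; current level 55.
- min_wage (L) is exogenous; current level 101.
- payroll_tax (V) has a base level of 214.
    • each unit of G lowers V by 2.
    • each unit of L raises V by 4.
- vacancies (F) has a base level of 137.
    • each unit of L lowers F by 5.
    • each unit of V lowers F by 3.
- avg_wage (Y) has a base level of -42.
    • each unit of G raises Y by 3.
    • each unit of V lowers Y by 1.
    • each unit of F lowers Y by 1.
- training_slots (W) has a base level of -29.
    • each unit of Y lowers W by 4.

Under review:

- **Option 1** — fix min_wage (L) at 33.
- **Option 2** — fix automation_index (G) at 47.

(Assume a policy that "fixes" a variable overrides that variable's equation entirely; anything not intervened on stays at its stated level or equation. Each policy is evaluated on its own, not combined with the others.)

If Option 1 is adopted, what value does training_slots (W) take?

-2521

Option 1 (L := 33):
  G = 55
  L = 33
  V = 214 − 2·55 + 4·33 = 236
  F = 137 − 5·33 − 3·236 = -736
  Y = -42 + 3·55 − 236 − (-736) = 623
  W = -29 − 4·623 = -2521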